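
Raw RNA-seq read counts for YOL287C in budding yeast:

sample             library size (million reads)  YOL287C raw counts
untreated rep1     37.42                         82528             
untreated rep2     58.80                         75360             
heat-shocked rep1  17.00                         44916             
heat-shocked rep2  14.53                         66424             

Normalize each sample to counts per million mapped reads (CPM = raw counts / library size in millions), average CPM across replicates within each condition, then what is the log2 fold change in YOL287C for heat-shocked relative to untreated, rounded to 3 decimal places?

CPM(untreated rep1) = 82528 / 37.42 = 2205.4516
CPM(untreated rep2) = 75360 / 58.80 = 1281.6327
CPM(heat-shocked rep1) = 44916 / 17.00 = 2642.1176
CPM(heat-shocked rep2) = 66424 / 14.53 = 4571.5072
mean CPM(untreated) = 1743.5421; mean CPM(heat-shocked) = 3606.8124
Fold change = 3606.8124 / 1743.5421 = 2.06867
log2(2.06867) = 1.0487

1.049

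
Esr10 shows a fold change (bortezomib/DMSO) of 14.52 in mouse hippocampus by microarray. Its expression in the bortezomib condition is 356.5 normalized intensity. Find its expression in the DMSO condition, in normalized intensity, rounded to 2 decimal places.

DMSO expression = 356.5 / 14.52 = 24.55

24.55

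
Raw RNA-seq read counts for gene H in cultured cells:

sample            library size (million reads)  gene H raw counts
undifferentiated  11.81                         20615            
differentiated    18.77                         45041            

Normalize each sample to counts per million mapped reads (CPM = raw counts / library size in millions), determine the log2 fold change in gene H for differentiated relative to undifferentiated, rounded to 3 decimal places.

0.459

CPM(undifferentiated) = 20615 / 11.81 = 1745.5546
CPM(differentiated) = 45041 / 18.77 = 2399.6271
Fold change = 2399.6271 / 1745.5546 = 1.37471
log2(1.37471) = 0.4591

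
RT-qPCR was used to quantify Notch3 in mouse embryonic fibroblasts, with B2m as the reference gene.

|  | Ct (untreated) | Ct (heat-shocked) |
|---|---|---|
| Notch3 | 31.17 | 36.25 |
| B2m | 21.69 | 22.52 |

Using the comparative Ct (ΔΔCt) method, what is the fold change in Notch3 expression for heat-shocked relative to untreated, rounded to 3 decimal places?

ΔCt(untreated) = 31.170 − 21.690 = 9.480
ΔCt(heat-shocked) = 36.250 − 22.520 = 13.730
ΔΔCt = 13.730 − 9.480 = 4.250
Fold change = 2^(−4.250) = 0.0526

0.053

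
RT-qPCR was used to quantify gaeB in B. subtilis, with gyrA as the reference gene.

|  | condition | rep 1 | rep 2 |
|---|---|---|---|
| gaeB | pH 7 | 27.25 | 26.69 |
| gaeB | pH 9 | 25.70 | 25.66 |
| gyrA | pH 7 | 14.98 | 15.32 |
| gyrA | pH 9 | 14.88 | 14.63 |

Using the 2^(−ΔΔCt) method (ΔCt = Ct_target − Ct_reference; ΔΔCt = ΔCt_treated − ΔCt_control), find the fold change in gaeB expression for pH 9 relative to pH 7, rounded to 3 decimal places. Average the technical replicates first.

Mean Ct: gaeB pH 7 26.970; gaeB pH 9 25.680; gyrA pH 7 15.150; gyrA pH 9 14.755
ΔCt(pH 7) = 26.970 − 15.150 = 11.820
ΔCt(pH 9) = 25.680 − 14.755 = 10.925
ΔΔCt = 10.925 − 11.820 = -0.895
Fold change = 2^(−(-0.895)) = 2^0.895 = 1.8596

1.860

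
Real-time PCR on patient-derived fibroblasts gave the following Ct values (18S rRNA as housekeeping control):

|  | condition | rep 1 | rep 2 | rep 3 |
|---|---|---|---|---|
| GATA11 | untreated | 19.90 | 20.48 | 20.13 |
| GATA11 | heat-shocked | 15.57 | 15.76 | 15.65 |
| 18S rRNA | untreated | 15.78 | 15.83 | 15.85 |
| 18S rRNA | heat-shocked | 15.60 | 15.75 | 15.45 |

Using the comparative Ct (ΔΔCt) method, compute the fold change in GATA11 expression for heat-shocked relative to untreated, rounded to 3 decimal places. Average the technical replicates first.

Mean Ct: GATA11 untreated 20.170; GATA11 heat-shocked 15.660; 18S rRNA untreated 15.820; 18S rRNA heat-shocked 15.600
ΔCt(untreated) = 20.170 − 15.820 = 4.350
ΔCt(heat-shocked) = 15.660 − 15.600 = 0.060
ΔΔCt = 0.060 − 4.350 = -4.290
Fold change = 2^(−(-4.290)) = 2^4.290 = 19.5622

19.562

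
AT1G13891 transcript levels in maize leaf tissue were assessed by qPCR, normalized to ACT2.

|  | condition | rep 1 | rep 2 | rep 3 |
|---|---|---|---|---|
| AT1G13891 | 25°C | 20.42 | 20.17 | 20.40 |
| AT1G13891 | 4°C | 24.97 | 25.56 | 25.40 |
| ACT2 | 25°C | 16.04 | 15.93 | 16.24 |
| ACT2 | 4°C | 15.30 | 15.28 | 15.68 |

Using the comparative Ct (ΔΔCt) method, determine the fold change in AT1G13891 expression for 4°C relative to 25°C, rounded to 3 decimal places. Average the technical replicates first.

0.020

Mean Ct: AT1G13891 25°C 20.330; AT1G13891 4°C 25.310; ACT2 25°C 16.070; ACT2 4°C 15.420
ΔCt(25°C) = 20.330 − 16.070 = 4.260
ΔCt(4°C) = 25.310 − 15.420 = 9.890
ΔΔCt = 9.890 − 4.260 = 5.630
Fold change = 2^(−5.630) = 0.0202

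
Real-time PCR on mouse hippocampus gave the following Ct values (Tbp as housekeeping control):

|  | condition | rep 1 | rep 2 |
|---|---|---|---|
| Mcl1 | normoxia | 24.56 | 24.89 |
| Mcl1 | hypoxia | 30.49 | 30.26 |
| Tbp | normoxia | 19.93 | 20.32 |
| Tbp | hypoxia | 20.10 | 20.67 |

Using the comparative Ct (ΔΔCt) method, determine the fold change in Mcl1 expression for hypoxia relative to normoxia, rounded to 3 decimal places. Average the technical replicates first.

Mean Ct: Mcl1 normoxia 24.725; Mcl1 hypoxia 30.375; Tbp normoxia 20.125; Tbp hypoxia 20.385
ΔCt(normoxia) = 24.725 − 20.125 = 4.600
ΔCt(hypoxia) = 30.375 − 20.385 = 9.990
ΔΔCt = 9.990 − 4.600 = 5.390
Fold change = 2^(−5.390) = 0.0238

0.024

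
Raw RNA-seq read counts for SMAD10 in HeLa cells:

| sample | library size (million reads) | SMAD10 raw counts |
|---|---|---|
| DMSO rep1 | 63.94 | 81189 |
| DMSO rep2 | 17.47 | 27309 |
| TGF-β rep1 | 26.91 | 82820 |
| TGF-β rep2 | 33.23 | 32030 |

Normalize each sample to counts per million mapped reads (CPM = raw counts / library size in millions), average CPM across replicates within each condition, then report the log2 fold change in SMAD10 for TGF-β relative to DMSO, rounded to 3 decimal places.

0.513

CPM(DMSO rep1) = 81189 / 63.94 = 1269.7685
CPM(DMSO rep2) = 27309 / 17.47 = 1563.1940
CPM(TGF-β rep1) = 82820 / 26.91 = 3077.6663
CPM(TGF-β rep2) = 32030 / 33.23 = 963.8881
mean CPM(DMSO) = 1416.4813; mean CPM(TGF-β) = 2020.7772
Fold change = 2020.7772 / 1416.4813 = 1.42662
log2(1.42662) = 0.5126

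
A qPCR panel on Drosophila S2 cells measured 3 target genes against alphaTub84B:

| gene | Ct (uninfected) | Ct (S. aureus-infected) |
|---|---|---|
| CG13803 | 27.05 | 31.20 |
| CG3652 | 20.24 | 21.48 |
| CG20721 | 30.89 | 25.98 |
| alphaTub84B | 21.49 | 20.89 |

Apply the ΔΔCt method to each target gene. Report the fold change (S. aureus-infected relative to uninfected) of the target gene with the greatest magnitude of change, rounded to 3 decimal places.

0.037

CG13803: ΔΔCt = (31.20−20.89) − (27.05−21.49) = 10.31 − 5.56 = 4.75; fold change = 2^-4.75 = 0.037
CG3652: ΔΔCt = (21.48−20.89) − (20.24−21.49) = 0.59 − (-1.25) = 1.84; fold change = 2^-1.84 = 0.279
CG20721: ΔΔCt = (25.98−20.89) − (30.89−21.49) = 5.09 − 9.40 = -4.31; fold change = 2^4.31 = 19.835
CG13803 has the largest |ΔΔCt| = 4.75.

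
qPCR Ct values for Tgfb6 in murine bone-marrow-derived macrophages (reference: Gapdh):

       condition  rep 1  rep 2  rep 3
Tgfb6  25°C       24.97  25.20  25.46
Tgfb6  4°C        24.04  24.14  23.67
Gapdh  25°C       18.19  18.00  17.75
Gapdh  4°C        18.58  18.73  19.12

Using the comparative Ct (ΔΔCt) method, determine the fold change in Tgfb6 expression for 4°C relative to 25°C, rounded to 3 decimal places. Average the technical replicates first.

4.257

Mean Ct: Tgfb6 25°C 25.210; Tgfb6 4°C 23.950; Gapdh 25°C 17.980; Gapdh 4°C 18.810
ΔCt(25°C) = 25.210 − 17.980 = 7.230
ΔCt(4°C) = 23.950 − 18.810 = 5.140
ΔΔCt = 5.140 − 7.230 = -2.090
Fold change = 2^(−(-2.090)) = 2^2.090 = 4.2575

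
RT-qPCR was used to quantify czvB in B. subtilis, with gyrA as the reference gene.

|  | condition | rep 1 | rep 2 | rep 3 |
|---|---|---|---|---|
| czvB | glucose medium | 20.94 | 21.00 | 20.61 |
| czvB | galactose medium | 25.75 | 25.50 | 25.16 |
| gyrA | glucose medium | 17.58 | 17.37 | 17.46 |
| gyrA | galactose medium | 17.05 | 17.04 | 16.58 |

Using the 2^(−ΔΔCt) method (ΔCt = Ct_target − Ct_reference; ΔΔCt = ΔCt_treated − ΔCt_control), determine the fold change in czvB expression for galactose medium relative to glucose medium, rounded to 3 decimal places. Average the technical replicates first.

0.027

Mean Ct: czvB glucose medium 20.850; czvB galactose medium 25.470; gyrA glucose medium 17.470; gyrA galactose medium 16.890
ΔCt(glucose medium) = 20.850 − 17.470 = 3.380
ΔCt(galactose medium) = 25.470 − 16.890 = 8.580
ΔΔCt = 8.580 − 3.380 = 5.200
Fold change = 2^(−5.200) = 0.0272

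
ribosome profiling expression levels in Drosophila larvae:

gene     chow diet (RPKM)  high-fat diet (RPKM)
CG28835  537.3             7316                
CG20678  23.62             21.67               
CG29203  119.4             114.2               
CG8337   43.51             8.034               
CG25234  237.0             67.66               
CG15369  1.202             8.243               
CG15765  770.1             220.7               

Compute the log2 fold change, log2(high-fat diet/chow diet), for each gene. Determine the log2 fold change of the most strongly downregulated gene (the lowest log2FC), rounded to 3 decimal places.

-2.437

log2(7316/537.3) = 3.767  (CG28835)
log2(21.67/23.62) = -0.124  (CG20678)
log2(114.2/119.4) = -0.064  (CG29203)
log2(8.034/43.51) = -2.437  (CG8337)
log2(67.66/237.0) = -1.809  (CG25234)
log2(8.243/1.202) = 2.778  (CG15369)
log2(220.7/770.1) = -1.803  (CG15765)
CG8337 is most strongly downregulated.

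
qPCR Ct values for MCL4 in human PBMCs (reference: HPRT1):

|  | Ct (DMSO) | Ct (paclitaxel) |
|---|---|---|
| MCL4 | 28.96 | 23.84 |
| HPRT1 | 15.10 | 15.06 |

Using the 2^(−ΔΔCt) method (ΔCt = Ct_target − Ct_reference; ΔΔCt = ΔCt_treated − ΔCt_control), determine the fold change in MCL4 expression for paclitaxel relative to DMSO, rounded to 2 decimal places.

ΔCt(DMSO) = 28.960 − 15.100 = 13.860
ΔCt(paclitaxel) = 23.840 − 15.060 = 8.780
ΔΔCt = 8.780 − 13.860 = -5.080
Fold change = 2^(−(-5.080)) = 2^5.080 = 33.825

33.82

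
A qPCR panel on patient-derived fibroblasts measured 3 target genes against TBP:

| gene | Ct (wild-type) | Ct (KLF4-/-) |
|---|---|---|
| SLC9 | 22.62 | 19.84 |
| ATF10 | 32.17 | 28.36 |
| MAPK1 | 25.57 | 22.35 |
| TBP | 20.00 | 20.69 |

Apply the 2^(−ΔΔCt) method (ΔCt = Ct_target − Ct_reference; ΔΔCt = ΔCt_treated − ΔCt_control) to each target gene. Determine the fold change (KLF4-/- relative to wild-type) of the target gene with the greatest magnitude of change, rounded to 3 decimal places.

22.627

SLC9: ΔΔCt = (19.84−20.69) − (22.62−20.00) = -0.85 − 2.62 = -3.47; fold change = 2^3.47 = 11.081
ATF10: ΔΔCt = (28.36−20.69) − (32.17−20.00) = 7.67 − 12.17 = -4.50; fold change = 2^4.50 = 22.627
MAPK1: ΔΔCt = (22.35−20.69) − (25.57−20.00) = 1.66 − 5.57 = -3.91; fold change = 2^3.91 = 15.032
ATF10 has the largest |ΔΔCt| = 4.50.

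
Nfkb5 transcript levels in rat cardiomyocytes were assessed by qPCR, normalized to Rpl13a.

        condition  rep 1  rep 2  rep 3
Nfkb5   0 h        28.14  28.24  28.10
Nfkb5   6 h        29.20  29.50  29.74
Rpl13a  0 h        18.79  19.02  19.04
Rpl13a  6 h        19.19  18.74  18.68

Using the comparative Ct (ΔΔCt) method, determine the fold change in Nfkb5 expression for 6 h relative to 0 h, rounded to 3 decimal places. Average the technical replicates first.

Mean Ct: Nfkb5 0 h 28.160; Nfkb5 6 h 29.480; Rpl13a 0 h 18.950; Rpl13a 6 h 18.870
ΔCt(0 h) = 28.160 − 18.950 = 9.210
ΔCt(6 h) = 29.480 − 18.870 = 10.610
ΔΔCt = 10.610 − 9.210 = 1.400
Fold change = 2^(−1.400) = 0.3789

0.379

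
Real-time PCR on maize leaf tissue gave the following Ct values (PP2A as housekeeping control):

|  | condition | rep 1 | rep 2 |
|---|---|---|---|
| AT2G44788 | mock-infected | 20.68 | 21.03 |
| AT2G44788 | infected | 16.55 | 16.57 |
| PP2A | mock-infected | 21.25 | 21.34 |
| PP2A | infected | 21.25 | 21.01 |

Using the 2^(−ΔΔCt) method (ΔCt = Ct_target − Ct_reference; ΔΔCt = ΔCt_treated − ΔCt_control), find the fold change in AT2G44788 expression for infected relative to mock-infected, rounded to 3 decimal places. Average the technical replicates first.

Mean Ct: AT2G44788 mock-infected 20.855; AT2G44788 infected 16.560; PP2A mock-infected 21.295; PP2A infected 21.130
ΔCt(mock-infected) = 20.855 − 21.295 = -0.440
ΔCt(infected) = 16.560 − 21.130 = -4.570
ΔΔCt = -4.570 − (-0.440) = -4.130
Fold change = 2^(−(-4.130)) = 2^4.130 = 17.5087

17.509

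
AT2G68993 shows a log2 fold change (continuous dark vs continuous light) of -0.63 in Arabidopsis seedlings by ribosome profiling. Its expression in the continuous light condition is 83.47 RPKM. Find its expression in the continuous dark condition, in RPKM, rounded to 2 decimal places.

Fold change = 2^(-0.63) = 0.6462
continuous dark expression = 83.47 × 0.6462 = 53.94

53.94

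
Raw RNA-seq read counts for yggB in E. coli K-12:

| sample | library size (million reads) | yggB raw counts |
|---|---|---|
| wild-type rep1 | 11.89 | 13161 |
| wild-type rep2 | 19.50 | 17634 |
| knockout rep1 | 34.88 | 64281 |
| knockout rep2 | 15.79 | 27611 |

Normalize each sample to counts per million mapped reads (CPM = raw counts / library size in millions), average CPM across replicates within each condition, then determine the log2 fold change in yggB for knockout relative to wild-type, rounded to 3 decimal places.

CPM(wild-type rep1) = 13161 / 11.89 = 1106.8966
CPM(wild-type rep2) = 17634 / 19.50 = 904.3077
CPM(knockout rep1) = 64281 / 34.88 = 1842.9186
CPM(knockout rep2) = 27611 / 15.79 = 1748.6384
mean CPM(wild-type) = 1005.6021; mean CPM(knockout) = 1795.7785
Fold change = 1795.7785 / 1005.6021 = 1.78577
log2(1.78577) = 0.8365

0.837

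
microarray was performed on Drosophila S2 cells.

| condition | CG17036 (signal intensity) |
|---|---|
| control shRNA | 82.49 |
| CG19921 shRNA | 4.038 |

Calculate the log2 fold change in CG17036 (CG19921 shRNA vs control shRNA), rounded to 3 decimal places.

-4.353

Fold change = 4.038 / 82.49 = 0.0490
log2(0.0490) = -4.3525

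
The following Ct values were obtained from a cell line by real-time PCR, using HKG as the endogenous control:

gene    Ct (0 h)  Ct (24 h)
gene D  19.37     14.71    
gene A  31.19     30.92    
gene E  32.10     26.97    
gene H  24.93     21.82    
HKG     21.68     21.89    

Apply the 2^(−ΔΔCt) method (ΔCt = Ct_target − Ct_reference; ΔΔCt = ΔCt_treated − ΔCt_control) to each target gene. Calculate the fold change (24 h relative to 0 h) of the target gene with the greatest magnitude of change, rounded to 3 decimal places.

40.504

gene D: ΔΔCt = (14.71−21.89) − (19.37−21.68) = -7.18 − (-2.31) = -4.87; fold change = 2^4.87 = 29.243
gene A: ΔΔCt = (30.92−21.89) − (31.19−21.68) = 9.03 − 9.51 = -0.48; fold change = 2^0.48 = 1.395
gene E: ΔΔCt = (26.97−21.89) − (32.10−21.68) = 5.08 − 10.42 = -5.34; fold change = 2^5.34 = 40.504
gene H: ΔΔCt = (21.82−21.89) − (24.93−21.68) = -0.07 − 3.25 = -3.32; fold change = 2^3.32 = 9.987
gene E has the largest |ΔΔCt| = 5.34.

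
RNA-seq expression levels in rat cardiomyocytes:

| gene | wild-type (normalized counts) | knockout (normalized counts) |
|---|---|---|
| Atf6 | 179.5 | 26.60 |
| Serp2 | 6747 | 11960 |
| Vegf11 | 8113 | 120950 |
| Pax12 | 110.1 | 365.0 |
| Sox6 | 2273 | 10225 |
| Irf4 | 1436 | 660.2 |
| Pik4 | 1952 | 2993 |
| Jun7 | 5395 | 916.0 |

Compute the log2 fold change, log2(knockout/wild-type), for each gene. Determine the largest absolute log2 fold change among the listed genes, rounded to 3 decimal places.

3.898

log2(26.60/179.5) = -2.754  (Atf6)
log2(11960/6747) = 0.826  (Serp2)
log2(120950/8113) = 3.898  (Vegf11)
log2(365.0/110.1) = 1.729  (Pax12)
log2(10225/2273) = 2.169  (Sox6)
log2(660.2/1436) = -1.121  (Irf4)
log2(2993/1952) = 0.617  (Pik4)
log2(916.0/5395) = -2.558  (Jun7)
The largest magnitude belongs to Vegf11.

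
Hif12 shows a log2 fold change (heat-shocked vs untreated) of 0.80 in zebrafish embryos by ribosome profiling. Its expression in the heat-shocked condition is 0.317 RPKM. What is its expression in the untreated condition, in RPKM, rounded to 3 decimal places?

0.182

Fold change = 2^(0.80) = 1.7411
untreated expression = 0.317 / 1.7411 = 0.182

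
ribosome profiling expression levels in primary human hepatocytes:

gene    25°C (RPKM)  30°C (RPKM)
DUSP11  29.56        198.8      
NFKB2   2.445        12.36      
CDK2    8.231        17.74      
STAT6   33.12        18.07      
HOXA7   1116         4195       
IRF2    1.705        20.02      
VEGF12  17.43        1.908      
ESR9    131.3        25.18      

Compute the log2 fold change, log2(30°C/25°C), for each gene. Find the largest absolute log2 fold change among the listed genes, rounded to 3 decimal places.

log2(198.8/29.56) = 2.750  (DUSP11)
log2(12.36/2.445) = 2.338  (NFKB2)
log2(17.74/8.231) = 1.108  (CDK2)
log2(18.07/33.12) = -0.874  (STAT6)
log2(4195/1116) = 1.910  (HOXA7)
log2(20.02/1.705) = 3.554  (IRF2)
log2(1.908/17.43) = -3.191  (VEGF12)
log2(25.18/131.3) = -2.383  (ESR9)
The largest magnitude belongs to IRF2.

3.554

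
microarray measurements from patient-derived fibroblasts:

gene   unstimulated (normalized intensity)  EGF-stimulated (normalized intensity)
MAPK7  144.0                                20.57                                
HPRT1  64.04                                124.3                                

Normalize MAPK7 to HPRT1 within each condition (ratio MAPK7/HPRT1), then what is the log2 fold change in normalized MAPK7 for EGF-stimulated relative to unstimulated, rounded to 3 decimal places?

-3.764

MAPK7/HPRT1 (unstimulated) = 144.0 / 64.04 = 2.2486
MAPK7/HPRT1 (EGF-stimulated) = 20.57 / 124.3 = 0.16549
Fold change = 0.16549 / 2.2486 = 0.0736
log2(0.0736) = -3.7642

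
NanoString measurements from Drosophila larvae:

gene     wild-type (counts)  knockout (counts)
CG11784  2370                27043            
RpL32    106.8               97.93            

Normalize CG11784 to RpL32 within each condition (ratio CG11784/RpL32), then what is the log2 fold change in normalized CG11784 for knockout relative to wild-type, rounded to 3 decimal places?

3.637

CG11784/RpL32 (wild-type) = 2370 / 106.8 = 22.191
CG11784/RpL32 (knockout) = 27043 / 97.93 = 276.15
Fold change = 276.15 / 22.191 = 12.4441
log2(12.4441) = 3.6374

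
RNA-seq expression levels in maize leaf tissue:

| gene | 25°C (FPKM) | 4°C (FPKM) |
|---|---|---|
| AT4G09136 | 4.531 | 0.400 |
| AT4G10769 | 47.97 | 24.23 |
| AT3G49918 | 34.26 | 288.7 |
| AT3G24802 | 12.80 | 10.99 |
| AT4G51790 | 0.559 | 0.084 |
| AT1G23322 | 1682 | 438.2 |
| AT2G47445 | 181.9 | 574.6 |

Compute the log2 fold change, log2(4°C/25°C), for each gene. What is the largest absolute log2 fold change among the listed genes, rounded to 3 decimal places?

log2(0.400/4.531) = -3.502  (AT4G09136)
log2(24.23/47.97) = -0.985  (AT4G10769)
log2(288.7/34.26) = 3.075  (AT3G49918)
log2(10.99/12.80) = -0.220  (AT3G24802)
log2(0.084/0.559) = -2.734  (AT4G51790)
log2(438.2/1682) = -1.941  (AT1G23322)
log2(574.6/181.9) = 1.659  (AT2G47445)
The largest magnitude belongs to AT4G09136.

3.502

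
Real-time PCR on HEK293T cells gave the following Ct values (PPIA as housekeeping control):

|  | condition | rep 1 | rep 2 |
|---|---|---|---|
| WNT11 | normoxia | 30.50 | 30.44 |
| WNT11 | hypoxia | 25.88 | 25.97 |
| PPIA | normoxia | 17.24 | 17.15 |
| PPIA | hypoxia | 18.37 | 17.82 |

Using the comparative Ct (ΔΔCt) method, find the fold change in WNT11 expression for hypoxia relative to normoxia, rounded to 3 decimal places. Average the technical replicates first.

Mean Ct: WNT11 normoxia 30.470; WNT11 hypoxia 25.925; PPIA normoxia 17.195; PPIA hypoxia 18.095
ΔCt(normoxia) = 30.470 − 17.195 = 13.275
ΔCt(hypoxia) = 25.925 − 18.095 = 7.830
ΔΔCt = 7.830 − 13.275 = -5.445
Fold change = 2^(−(-5.445)) = 2^5.445 = 43.5621

43.562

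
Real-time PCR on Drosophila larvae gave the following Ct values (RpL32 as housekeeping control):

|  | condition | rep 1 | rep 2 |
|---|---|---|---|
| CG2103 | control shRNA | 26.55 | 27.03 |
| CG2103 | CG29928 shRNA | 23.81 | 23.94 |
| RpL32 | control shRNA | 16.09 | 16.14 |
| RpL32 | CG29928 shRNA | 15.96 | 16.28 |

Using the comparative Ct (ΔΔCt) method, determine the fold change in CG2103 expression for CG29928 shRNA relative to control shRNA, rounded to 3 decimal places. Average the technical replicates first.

Mean Ct: CG2103 control shRNA 26.790; CG2103 CG29928 shRNA 23.875; RpL32 control shRNA 16.115; RpL32 CG29928 shRNA 16.120
ΔCt(control shRNA) = 26.790 − 16.115 = 10.675
ΔCt(CG29928 shRNA) = 23.875 − 16.120 = 7.755
ΔΔCt = 7.755 − 10.675 = -2.920
Fold change = 2^(−(-2.920)) = 2^2.920 = 7.5685

7.568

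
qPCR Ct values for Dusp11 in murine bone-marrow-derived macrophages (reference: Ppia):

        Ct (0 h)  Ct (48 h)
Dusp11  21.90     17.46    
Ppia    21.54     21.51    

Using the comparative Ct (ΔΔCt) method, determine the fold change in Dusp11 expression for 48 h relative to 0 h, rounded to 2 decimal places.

21.26

ΔCt(0 h) = 21.900 − 21.540 = 0.360
ΔCt(48 h) = 17.460 − 21.510 = -4.050
ΔΔCt = -4.050 − 0.360 = -4.410
Fold change = 2^(−(-4.410)) = 2^4.410 = 21.259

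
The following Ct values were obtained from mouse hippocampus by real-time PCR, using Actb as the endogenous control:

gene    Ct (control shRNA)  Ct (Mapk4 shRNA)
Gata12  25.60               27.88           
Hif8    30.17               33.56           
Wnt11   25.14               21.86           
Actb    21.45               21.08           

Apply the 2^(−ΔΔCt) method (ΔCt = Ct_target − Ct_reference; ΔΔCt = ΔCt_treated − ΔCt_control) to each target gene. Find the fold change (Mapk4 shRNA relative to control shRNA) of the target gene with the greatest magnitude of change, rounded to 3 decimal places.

0.074

Gata12: ΔΔCt = (27.88−21.08) − (25.60−21.45) = 6.80 − 4.15 = 2.65; fold change = 2^-2.65 = 0.159
Hif8: ΔΔCt = (33.56−21.08) − (30.17−21.45) = 12.48 − 8.72 = 3.76; fold change = 2^-3.76 = 0.074
Wnt11: ΔΔCt = (21.86−21.08) − (25.14−21.45) = 0.78 − 3.69 = -2.91; fold change = 2^2.91 = 7.516
Hif8 has the largest |ΔΔCt| = 3.76.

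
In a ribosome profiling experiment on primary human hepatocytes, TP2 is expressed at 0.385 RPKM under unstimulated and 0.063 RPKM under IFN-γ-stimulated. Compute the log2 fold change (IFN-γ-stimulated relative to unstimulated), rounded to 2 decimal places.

Fold change = 0.063 / 0.385 = 0.1636
log2(0.1636) = -2.611

-2.61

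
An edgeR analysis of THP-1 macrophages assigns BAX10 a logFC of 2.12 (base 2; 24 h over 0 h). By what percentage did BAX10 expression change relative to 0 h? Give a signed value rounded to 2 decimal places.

334.69%

Fold change = 2^(2.12) = 4.3469
Percent change = (FC − 1) × 100% = (4.3469 − 1) × 100 = 334.69%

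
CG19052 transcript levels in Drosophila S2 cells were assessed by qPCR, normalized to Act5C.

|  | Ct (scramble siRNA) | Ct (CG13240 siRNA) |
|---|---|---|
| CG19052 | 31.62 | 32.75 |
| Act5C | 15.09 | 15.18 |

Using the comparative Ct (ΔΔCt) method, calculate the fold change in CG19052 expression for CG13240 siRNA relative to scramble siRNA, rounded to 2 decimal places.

0.49

ΔCt(scramble siRNA) = 31.620 − 15.090 = 16.530
ΔCt(CG13240 siRNA) = 32.750 − 15.180 = 17.570
ΔΔCt = 17.570 − 16.530 = 1.040
Fold change = 2^(−1.040) = 0.486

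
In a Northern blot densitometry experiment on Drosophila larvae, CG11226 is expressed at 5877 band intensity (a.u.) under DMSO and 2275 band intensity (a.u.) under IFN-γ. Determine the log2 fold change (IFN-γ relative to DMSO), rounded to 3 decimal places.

-1.369

Fold change = 2275 / 5877 = 0.3871
log2(0.3871) = -1.3692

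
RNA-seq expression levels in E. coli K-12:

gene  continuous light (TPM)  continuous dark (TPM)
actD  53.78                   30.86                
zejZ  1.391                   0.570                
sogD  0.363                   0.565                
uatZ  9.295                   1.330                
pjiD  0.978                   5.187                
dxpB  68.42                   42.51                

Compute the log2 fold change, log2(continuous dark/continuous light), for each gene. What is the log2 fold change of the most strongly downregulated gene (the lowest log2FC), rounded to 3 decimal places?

-2.805

log2(30.86/53.78) = -0.801  (actD)
log2(0.570/1.391) = -1.287  (zejZ)
log2(0.565/0.363) = 0.638  (sogD)
log2(1.330/9.295) = -2.805  (uatZ)
log2(5.187/0.978) = 2.407  (pjiD)
log2(42.51/68.42) = -0.687  (dxpB)
uatZ is most strongly downregulated.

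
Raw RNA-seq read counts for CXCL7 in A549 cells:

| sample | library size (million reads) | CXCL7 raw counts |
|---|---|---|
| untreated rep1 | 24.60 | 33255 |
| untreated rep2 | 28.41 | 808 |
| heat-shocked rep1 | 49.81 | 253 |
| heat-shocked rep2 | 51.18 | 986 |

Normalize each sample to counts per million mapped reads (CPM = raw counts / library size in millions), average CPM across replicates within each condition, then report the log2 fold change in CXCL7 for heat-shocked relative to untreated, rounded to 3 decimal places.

-5.825

CPM(untreated rep1) = 33255 / 24.60 = 1351.8293
CPM(untreated rep2) = 808 / 28.41 = 28.4407
CPM(heat-shocked rep1) = 253 / 49.81 = 5.0793
CPM(heat-shocked rep2) = 986 / 51.18 = 19.2653
mean CPM(untreated) = 690.1350; mean CPM(heat-shocked) = 12.1723
Fold change = 12.1723 / 690.1350 = 0.01764
log2(0.01764) = -5.8252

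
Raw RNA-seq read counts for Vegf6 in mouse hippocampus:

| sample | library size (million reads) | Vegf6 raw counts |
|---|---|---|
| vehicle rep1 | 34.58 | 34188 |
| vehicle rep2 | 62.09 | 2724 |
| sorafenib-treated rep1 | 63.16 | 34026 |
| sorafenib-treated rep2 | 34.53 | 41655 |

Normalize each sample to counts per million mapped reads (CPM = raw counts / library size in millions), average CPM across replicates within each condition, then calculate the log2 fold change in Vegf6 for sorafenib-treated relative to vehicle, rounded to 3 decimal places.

CPM(vehicle rep1) = 34188 / 34.58 = 988.6640
CPM(vehicle rep2) = 2724 / 62.09 = 43.8718
CPM(sorafenib-treated rep1) = 34026 / 63.16 = 538.7270
CPM(sorafenib-treated rep2) = 41655 / 34.53 = 1206.3423
mean CPM(vehicle) = 516.2679; mean CPM(sorafenib-treated) = 872.5347
Fold change = 872.5347 / 516.2679 = 1.69008
log2(1.69008) = 0.7571

0.757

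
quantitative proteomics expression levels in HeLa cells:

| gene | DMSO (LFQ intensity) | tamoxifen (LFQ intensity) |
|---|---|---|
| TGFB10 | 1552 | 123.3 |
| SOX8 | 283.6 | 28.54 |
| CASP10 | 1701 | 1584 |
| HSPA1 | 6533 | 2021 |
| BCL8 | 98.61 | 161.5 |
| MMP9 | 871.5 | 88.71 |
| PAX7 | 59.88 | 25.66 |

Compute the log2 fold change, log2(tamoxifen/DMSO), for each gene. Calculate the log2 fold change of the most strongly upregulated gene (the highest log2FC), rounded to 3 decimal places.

0.712

log2(123.3/1552) = -3.654  (TGFB10)
log2(28.54/283.6) = -3.313  (SOX8)
log2(1584/1701) = -0.103  (CASP10)
log2(2021/6533) = -1.693  (HSPA1)
log2(161.5/98.61) = 0.712  (BCL8)
log2(88.71/871.5) = -3.296  (MMP9)
log2(25.66/59.88) = -1.223  (PAX7)
BCL8 is most strongly upregulated.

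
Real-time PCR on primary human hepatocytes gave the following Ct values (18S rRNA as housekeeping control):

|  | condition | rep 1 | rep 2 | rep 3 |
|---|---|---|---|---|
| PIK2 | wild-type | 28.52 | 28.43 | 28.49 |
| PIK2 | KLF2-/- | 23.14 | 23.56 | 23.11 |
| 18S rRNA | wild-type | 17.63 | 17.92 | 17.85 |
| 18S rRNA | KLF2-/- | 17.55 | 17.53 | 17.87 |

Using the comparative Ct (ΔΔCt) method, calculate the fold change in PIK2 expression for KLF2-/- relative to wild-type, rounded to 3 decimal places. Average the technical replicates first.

Mean Ct: PIK2 wild-type 28.480; PIK2 KLF2-/- 23.270; 18S rRNA wild-type 17.800; 18S rRNA KLF2-/- 17.650
ΔCt(wild-type) = 28.480 − 17.800 = 10.680
ΔCt(KLF2-/-) = 23.270 − 17.650 = 5.620
ΔΔCt = 5.620 − 10.680 = -5.060
Fold change = 2^(−(-5.060)) = 2^5.060 = 33.3589

33.359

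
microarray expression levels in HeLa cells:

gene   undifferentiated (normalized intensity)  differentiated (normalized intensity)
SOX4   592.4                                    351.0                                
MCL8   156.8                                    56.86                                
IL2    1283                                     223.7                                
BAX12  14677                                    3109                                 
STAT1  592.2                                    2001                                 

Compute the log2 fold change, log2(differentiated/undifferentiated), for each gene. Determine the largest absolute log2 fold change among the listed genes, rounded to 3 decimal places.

2.520

log2(351.0/592.4) = -0.755  (SOX4)
log2(56.86/156.8) = -1.463  (MCL8)
log2(223.7/1283) = -2.520  (IL2)
log2(3109/14677) = -2.239  (BAX12)
log2(2001/592.2) = 1.757  (STAT1)
The largest magnitude belongs to IL2.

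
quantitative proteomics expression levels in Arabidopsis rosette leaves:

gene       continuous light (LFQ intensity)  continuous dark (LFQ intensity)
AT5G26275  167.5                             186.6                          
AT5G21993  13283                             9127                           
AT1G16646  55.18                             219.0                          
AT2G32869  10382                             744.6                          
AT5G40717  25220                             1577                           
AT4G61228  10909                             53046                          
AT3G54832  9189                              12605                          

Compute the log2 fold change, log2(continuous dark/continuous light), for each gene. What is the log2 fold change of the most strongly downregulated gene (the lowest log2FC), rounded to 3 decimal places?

log2(186.6/167.5) = 0.156  (AT5G26275)
log2(9127/13283) = -0.541  (AT5G21993)
log2(219.0/55.18) = 1.989  (AT1G16646)
log2(744.6/10382) = -3.801  (AT2G32869)
log2(1577/25220) = -3.999  (AT5G40717)
log2(53046/10909) = 2.282  (AT4G61228)
log2(12605/9189) = 0.456  (AT3G54832)
AT5G40717 is most strongly downregulated.

-3.999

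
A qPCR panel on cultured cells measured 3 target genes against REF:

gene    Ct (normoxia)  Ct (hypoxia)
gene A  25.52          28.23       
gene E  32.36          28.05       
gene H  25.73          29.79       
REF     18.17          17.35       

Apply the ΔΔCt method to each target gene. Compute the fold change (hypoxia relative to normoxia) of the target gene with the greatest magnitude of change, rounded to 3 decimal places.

gene A: ΔΔCt = (28.23−17.35) − (25.52−18.17) = 10.88 − 7.35 = 3.53; fold change = 2^-3.53 = 0.087
gene E: ΔΔCt = (28.05−17.35) − (32.36−18.17) = 10.70 − 14.19 = -3.49; fold change = 2^3.49 = 11.236
gene H: ΔΔCt = (29.79−17.35) − (25.73−18.17) = 12.44 − 7.56 = 4.88; fold change = 2^-4.88 = 0.034
gene H has the largest |ΔΔCt| = 4.88.

0.034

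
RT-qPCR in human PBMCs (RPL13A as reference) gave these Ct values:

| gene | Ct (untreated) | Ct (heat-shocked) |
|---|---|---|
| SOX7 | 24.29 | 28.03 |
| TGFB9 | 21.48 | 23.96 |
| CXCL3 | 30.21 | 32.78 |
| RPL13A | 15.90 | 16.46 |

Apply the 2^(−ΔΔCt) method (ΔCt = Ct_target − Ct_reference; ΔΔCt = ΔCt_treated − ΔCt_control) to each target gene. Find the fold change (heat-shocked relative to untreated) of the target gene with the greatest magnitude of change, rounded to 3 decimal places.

0.110

SOX7: ΔΔCt = (28.03−16.46) − (24.29−15.90) = 11.57 − 8.39 = 3.18; fold change = 2^-3.18 = 0.110
TGFB9: ΔΔCt = (23.96−16.46) − (21.48−15.90) = 7.50 − 5.58 = 1.92; fold change = 2^-1.92 = 0.264
CXCL3: ΔΔCt = (32.78−16.46) − (30.21−15.90) = 16.32 − 14.31 = 2.01; fold change = 2^-2.01 = 0.248
SOX7 has the largest |ΔΔCt| = 3.18.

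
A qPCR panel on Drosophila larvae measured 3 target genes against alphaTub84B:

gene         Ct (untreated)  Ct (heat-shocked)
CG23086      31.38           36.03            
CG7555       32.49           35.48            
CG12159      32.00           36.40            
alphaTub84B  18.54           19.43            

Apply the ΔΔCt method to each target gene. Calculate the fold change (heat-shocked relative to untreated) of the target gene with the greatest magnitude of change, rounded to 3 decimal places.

0.074

CG23086: ΔΔCt = (36.03−19.43) − (31.38−18.54) = 16.60 − 12.84 = 3.76; fold change = 2^-3.76 = 0.074
CG7555: ΔΔCt = (35.48−19.43) − (32.49−18.54) = 16.05 − 13.95 = 2.10; fold change = 2^-2.10 = 0.233
CG12159: ΔΔCt = (36.40−19.43) − (32.00−18.54) = 16.97 − 13.46 = 3.51; fold change = 2^-3.51 = 0.088
CG23086 has the largest |ΔΔCt| = 3.76.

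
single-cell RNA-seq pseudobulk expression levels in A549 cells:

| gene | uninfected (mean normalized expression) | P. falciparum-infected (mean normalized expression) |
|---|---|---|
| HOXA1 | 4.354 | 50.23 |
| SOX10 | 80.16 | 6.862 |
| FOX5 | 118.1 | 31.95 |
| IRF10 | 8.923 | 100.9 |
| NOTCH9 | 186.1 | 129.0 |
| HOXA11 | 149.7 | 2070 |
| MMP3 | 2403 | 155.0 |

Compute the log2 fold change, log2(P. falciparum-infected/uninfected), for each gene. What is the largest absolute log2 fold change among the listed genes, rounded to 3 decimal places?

log2(50.23/4.354) = 3.528  (HOXA1)
log2(6.862/80.16) = -3.546  (SOX10)
log2(31.95/118.1) = -1.886  (FOX5)
log2(100.9/8.923) = 3.499  (IRF10)
log2(129.0/186.1) = -0.529  (NOTCH9)
log2(2070/149.7) = 3.789  (HOXA11)
log2(155.0/2403) = -3.954  (MMP3)
The largest magnitude belongs to MMP3.

3.954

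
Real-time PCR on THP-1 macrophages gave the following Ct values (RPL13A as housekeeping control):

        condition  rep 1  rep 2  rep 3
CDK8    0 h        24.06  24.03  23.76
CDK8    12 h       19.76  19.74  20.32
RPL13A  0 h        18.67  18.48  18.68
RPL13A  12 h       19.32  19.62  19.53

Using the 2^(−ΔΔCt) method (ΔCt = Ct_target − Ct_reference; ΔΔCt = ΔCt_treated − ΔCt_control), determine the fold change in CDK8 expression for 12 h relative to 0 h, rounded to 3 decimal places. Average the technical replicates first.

29.651

Mean Ct: CDK8 0 h 23.950; CDK8 12 h 19.940; RPL13A 0 h 18.610; RPL13A 12 h 19.490
ΔCt(0 h) = 23.950 − 18.610 = 5.340
ΔCt(12 h) = 19.940 − 19.490 = 0.450
ΔΔCt = 0.450 − 5.340 = -4.890
Fold change = 2^(−(-4.890)) = 2^4.890 = 29.6508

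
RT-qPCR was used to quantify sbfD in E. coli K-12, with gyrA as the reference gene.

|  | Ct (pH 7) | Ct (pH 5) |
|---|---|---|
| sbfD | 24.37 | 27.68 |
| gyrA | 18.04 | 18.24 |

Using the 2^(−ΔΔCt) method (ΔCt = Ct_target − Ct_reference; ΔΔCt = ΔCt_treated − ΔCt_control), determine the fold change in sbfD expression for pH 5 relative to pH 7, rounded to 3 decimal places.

ΔCt(pH 7) = 24.370 − 18.040 = 6.330
ΔCt(pH 5) = 27.680 − 18.240 = 9.440
ΔΔCt = 9.440 − 6.330 = 3.110
Fold change = 2^(−3.110) = 0.1158

0.116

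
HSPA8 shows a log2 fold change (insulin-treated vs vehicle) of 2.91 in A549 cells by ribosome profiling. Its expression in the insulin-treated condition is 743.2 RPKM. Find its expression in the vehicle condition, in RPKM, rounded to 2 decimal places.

Fold change = 2^(2.91) = 7.5162
vehicle expression = 743.2 / 7.5162 = 98.88

98.88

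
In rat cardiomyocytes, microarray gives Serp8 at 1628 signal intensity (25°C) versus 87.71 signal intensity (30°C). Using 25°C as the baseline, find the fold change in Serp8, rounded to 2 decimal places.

0.05

Fold change = 87.71 / 1628 = 0.054
Serp8 is downregulated.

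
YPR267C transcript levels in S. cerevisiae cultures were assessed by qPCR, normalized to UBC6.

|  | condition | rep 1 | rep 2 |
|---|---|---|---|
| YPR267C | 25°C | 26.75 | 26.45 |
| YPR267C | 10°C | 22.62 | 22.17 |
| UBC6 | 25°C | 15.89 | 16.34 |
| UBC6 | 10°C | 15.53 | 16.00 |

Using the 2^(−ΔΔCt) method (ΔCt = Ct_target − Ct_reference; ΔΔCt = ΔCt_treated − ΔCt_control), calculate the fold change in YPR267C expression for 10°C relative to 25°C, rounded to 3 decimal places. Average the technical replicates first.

Mean Ct: YPR267C 25°C 26.600; YPR267C 10°C 22.395; UBC6 25°C 16.115; UBC6 10°C 15.765
ΔCt(25°C) = 26.600 − 16.115 = 10.485
ΔCt(10°C) = 22.395 − 15.765 = 6.630
ΔΔCt = 6.630 − 10.485 = -3.855
Fold change = 2^(−(-3.855)) = 2^3.855 = 14.4701

14.470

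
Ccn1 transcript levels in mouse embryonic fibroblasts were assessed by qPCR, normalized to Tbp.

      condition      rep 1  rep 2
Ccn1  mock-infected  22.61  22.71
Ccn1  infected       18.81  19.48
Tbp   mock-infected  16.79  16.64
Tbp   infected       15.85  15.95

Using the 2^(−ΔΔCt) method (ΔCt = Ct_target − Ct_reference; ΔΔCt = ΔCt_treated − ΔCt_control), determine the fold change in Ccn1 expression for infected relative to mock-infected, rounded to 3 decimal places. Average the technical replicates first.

6.498

Mean Ct: Ccn1 mock-infected 22.660; Ccn1 infected 19.145; Tbp mock-infected 16.715; Tbp infected 15.900
ΔCt(mock-infected) = 22.660 − 16.715 = 5.945
ΔCt(infected) = 19.145 − 15.900 = 3.245
ΔΔCt = 3.245 − 5.945 = -2.700
Fold change = 2^(−(-2.700)) = 2^2.700 = 6.4980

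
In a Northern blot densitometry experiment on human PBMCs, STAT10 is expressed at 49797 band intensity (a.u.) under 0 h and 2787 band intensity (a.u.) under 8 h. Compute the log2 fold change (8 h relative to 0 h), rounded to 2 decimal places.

-4.16

Fold change = 2787 / 49797 = 0.0560
log2(0.0560) = -4.159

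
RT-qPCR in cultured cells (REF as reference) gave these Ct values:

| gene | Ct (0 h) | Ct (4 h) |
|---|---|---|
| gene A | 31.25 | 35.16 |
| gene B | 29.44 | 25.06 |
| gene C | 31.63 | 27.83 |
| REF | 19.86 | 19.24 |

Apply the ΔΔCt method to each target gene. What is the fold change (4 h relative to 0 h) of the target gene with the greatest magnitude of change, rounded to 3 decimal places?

0.043

gene A: ΔΔCt = (35.16−19.24) − (31.25−19.86) = 15.92 − 11.39 = 4.53; fold change = 2^-4.53 = 0.043
gene B: ΔΔCt = (25.06−19.24) − (29.44−19.86) = 5.82 − 9.58 = -3.76; fold change = 2^3.76 = 13.548
gene C: ΔΔCt = (27.83−19.24) − (31.63−19.86) = 8.59 − 11.77 = -3.18; fold change = 2^3.18 = 9.063
gene A has the largest |ΔΔCt| = 4.53.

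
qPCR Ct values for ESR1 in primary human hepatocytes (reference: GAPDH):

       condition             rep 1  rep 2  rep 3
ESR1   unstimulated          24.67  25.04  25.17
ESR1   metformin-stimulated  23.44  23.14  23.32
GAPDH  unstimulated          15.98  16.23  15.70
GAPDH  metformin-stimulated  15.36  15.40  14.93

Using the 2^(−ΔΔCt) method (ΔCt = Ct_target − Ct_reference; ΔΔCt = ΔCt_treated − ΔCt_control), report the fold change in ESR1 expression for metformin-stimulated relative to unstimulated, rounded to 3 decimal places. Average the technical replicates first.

Mean Ct: ESR1 unstimulated 24.960; ESR1 metformin-stimulated 23.300; GAPDH unstimulated 15.970; GAPDH metformin-stimulated 15.230
ΔCt(unstimulated) = 24.960 − 15.970 = 8.990
ΔCt(metformin-stimulated) = 23.300 − 15.230 = 8.070
ΔΔCt = 8.070 − 8.990 = -0.920
Fold change = 2^(−(-0.920)) = 2^0.920 = 1.8921

1.892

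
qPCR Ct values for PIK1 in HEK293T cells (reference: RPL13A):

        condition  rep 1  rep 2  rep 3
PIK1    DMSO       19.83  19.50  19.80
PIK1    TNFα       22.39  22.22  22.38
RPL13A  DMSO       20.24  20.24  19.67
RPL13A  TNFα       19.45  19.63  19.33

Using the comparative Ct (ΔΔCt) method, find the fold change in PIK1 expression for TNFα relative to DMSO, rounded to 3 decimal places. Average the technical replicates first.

Mean Ct: PIK1 DMSO 19.710; PIK1 TNFα 22.330; RPL13A DMSO 20.050; RPL13A TNFα 19.470
ΔCt(DMSO) = 19.710 − 20.050 = -0.340
ΔCt(TNFα) = 22.330 − 19.470 = 2.860
ΔΔCt = 2.860 − (-0.340) = 3.200
Fold change = 2^(−3.200) = 0.1088

0.109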